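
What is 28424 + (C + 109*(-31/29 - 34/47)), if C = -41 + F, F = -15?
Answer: 38399297/1363 ≈ 28173.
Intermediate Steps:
C = -56 (C = -41 - 15 = -56)
28424 + (C + 109*(-31/29 - 34/47)) = 28424 + (-56 + 109*(-31/29 - 34/47)) = 28424 + (-56 + 109*(-2443/1363)) = 28424 + (-56 - 266287/1363) = 28424 - 342615/1363 = 38399297/1363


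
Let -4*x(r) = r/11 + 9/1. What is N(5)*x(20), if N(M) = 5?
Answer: -595/44 ≈ -13.523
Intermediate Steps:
x(r) = -9/4 - r/44 (x(r) = -(r/11 + 9/1)/4 = -(r*(1/11) + 9*1)/4 = -(r/11 + 9)/4 = -(9 + r/11)/4 = -9/4 - r/44)
N(5)*x(20) = 5*(-9/4 - 1/44*20) = 5*(-9/4 - 5/11) = 5*(-119/44) = -595/44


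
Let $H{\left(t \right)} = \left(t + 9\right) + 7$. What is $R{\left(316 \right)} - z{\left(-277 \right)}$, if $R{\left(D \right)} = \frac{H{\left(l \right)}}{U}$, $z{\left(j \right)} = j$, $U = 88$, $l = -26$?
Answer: $\frac{12183}{44} \approx 276.89$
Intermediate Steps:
$H{\left(t \right)} = 16 + t$ ($H{\left(t \right)} = \left(9 + t\right) + 7 = 16 + t$)
$R{\left(D \right)} = - \frac{5}{44}$ ($R{\left(D \right)} = \frac{16 - 26}{88} = \left(-10\right) \frac{1}{88} = - \frac{5}{44}$)
$R{\left(316 \right)} - z{\left(-277 \right)} = - \frac{5}{44} - -277 = - \frac{5}{44} + 277 = \frac{12183}{44}$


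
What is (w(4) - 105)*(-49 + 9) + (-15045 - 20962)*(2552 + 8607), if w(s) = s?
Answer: -401798073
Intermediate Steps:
(w(4) - 105)*(-49 + 9) + (-15045 - 20962)*(2552 + 8607) = (4 - 105)*(-49 + 9) + (-15045 - 20962)*(2552 + 8607) = -101*(-40) - 36007*11159 = 4040 - 401802113 = -401798073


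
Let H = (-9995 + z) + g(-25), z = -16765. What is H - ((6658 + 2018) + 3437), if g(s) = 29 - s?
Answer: -38819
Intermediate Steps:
H = -26706 (H = (-9995 - 16765) + (29 - 1*(-25)) = -26760 + (29 + 25) = -26760 + 54 = -26706)
H - ((6658 + 2018) + 3437) = -26706 - ((6658 + 2018) + 3437) = -26706 - (8676 + 3437) = -26706 - 1*12113 = -26706 - 12113 = -38819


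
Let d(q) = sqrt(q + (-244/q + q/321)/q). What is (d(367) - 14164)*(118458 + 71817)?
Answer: -2695055100 + 126850*sqrt(1273355911887)/39269 ≈ -2.6914e+9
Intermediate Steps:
d(q) = sqrt(q + (-244/q + q/321)/q) (d(q) = sqrt(q + (-244/q + q*(1/321))/q) = sqrt(q + (-244/q + q/321)/q))
(d(367) - 14164)*(118458 + 71817) = (sqrt(321 - 25142004/367**2 + 103041*367)/321 - 14164)*(118458 + 71817) = (sqrt(321 - 25142004*1/134689 + 37816047)/321 - 14164)*190275 = (sqrt(321 - 25142004/134689 + 37816047)/321 - 14164)*190275 = (sqrt(5093423647548/134689)/321 - 14164)*190275 = ((2*sqrt(1273355911887)/367)/321 - 14164)*190275 = (2*sqrt(1273355911887)/117807 - 14164)*190275 = (-14164 + 2*sqrt(1273355911887)/117807)*190275 = -2695055100 + 126850*sqrt(1273355911887)/39269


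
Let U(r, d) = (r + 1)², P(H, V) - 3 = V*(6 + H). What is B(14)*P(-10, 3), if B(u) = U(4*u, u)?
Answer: -29241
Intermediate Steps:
P(H, V) = 3 + V*(6 + H)
U(r, d) = (1 + r)²
B(u) = (1 + 4*u)²
B(14)*P(-10, 3) = (1 + 4*14)²*(3 + 6*3 - 10*3) = (1 + 56)²*(3 + 18 - 30) = 57²*(-9) = 3249*(-9) = -29241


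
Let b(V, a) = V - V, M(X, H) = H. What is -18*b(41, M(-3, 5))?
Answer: 0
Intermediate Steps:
b(V, a) = 0
-18*b(41, M(-3, 5)) = -18*0 = 0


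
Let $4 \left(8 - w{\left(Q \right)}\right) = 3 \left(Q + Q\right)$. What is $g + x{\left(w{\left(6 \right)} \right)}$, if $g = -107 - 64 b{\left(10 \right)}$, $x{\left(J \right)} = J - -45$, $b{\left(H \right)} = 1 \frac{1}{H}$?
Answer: $- \frac{347}{5} \approx -69.4$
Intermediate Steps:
$w{\left(Q \right)} = 8 - \frac{3 Q}{2}$ ($w{\left(Q \right)} = 8 - \frac{3 \left(Q + Q\right)}{4} = 8 - \frac{3 \cdot 2 Q}{4} = 8 - \frac{6 Q}{4} = 8 - \frac{3 Q}{2}$)
$b{\left(H \right)} = \frac{1}{H}$
$x{\left(J \right)} = 45 + J$ ($x{\left(J \right)} = J + 45 = 45 + J$)
$g = - \frac{567}{5}$ ($g = -107 - \frac{64}{10} = -107 - \frac{32}{5} = - \frac{567}{5} \approx -113.4$)
$g + x{\left(w{\left(6 \right)} \right)} = - \frac{567}{5} + \left(45 + \left(8 - 9\right)\right) = - \frac{567}{5} + \left(45 - 1\right) = - \frac{567}{5} + 44 = - \frac{347}{5}$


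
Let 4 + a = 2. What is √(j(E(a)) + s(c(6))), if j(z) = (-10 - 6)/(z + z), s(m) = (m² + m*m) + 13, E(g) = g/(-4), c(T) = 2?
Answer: √5 ≈ 2.2361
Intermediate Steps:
a = -2 (a = -4 + 2 = -2)
E(g) = -g/4 (E(g) = g*(-¼) = -g/4)
s(m) = 13 + 2*m² (s(m) = (m² + m²) + 13 = 2*m² + 13 = 13 + 2*m²)
j(z) = -8/z (j(z) = -16*1/(2*z) = -8/z)
√(j(E(a)) + s(c(6))) = √(-8/((-¼*(-2))) + (13 + 2*2²)) = √(-8/½ + (13 + 2*4)) = √(-8*2 + (13 + 8)) = √(-16 + 21) = √5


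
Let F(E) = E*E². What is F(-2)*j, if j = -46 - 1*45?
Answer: 728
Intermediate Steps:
j = -91 (j = -46 - 45 = -91)
F(E) = E³
F(-2)*j = (-2)³*(-91) = -8*(-91) = 728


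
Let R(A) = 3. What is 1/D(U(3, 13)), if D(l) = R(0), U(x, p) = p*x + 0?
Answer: ⅓ ≈ 0.33333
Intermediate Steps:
U(x, p) = p*x
D(l) = 3
1/D(U(3, 13)) = 1/3 = ⅓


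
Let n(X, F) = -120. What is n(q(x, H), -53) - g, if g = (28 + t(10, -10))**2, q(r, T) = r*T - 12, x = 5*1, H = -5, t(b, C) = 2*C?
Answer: -184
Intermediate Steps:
x = 5
q(r, T) = -12 + T*r (q(r, T) = T*r - 12 = -12 + T*r)
g = 64 (g = (28 + 2*(-10))**2 = (28 - 20)**2 = 8**2 = 64)
n(q(x, H), -53) - g = -120 - 1*64 = -120 - 64 = -184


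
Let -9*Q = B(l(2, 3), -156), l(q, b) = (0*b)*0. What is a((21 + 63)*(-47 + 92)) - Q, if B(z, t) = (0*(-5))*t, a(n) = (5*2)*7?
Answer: 70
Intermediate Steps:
a(n) = 70 (a(n) = 10*7 = 70)
l(q, b) = 0 (l(q, b) = 0*0 = 0)
B(z, t) = 0 (B(z, t) = 0*t = 0)
Q = 0 (Q = -⅑*0 = 0)
a((21 + 63)*(-47 + 92)) - Q = 70 - 1*0 = 70 + 0 = 70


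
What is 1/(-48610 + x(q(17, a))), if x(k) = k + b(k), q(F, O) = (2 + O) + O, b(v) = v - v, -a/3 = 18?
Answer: -1/48716 ≈ -2.0527e-5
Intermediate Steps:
a = -54 (a = -3*18 = -54)
b(v) = 0
q(F, O) = 2 + 2*O
x(k) = k (x(k) = k + 0 = k)
1/(-48610 + x(q(17, a))) = 1/(-48610 + (2 + 2*(-54))) = 1/(-48610 + (2 - 108)) = 1/(-48610 - 106) = 1/(-48716) = -1/48716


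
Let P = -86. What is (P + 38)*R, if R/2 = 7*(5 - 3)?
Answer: -1344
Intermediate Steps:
R = 28 (R = 2*(7*(5 - 3)) = 2*(7*2) = 2*14 = 28)
(P + 38)*R = (-86 + 38)*28 = -48*28 = -1344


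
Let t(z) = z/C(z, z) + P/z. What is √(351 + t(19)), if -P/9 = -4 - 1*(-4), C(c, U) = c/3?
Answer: √354 ≈ 18.815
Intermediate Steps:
C(c, U) = c/3 (C(c, U) = c*(⅓) = c/3)
P = 0 (P = -9*(-4 - 1*(-4)) = -9*(-4 + 4) = -9*0 = 0)
t(z) = 3 (t(z) = z/((z/3)) + 0/z = z*(3/z) + 0 = 3 + 0 = 3)
√(351 + t(19)) = √(351 + 3) = √354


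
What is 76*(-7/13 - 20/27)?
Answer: -34124/351 ≈ -97.219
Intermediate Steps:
76*(-7/13 - 20/27) = 76*(-449/351) = -34124/351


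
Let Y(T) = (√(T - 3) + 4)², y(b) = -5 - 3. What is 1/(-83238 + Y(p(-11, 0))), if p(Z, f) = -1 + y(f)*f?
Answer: -41613/3463283666 - 4*I/1731641833 ≈ -1.2015e-5 - 2.3099e-9*I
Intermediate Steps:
y(b) = -8
p(Z, f) = -1 - 8*f
Y(T) = (4 + √(-3 + T))² (Y(T) = (√(-3 + T) + 4)² = (4 + √(-3 + T))²)
1/(-83238 + Y(p(-11, 0))) = 1/(-83238 + (4 + √(-3 + (-1 - 8*0)))²) = 1/(-83238 + (4 + √(-3 + (-1 + 0)))²) = 1/(-83238 + (4 + √(-3 - 1))²) = 1/(-83238 + (4 + √(-4))²) = 1/(-83238 + (4 + 2*I)²)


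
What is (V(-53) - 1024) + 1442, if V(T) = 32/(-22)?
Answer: 4582/11 ≈ 416.55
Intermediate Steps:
V(T) = -16/11 (V(T) = 32*(-1/22) = -16/11)
(V(-53) - 1024) + 1442 = (-16/11 - 1024) + 1442 = -11280/11 + 1442 = 4582/11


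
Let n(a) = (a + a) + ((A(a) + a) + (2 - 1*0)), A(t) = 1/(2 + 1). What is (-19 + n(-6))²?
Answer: 10816/9 ≈ 1201.8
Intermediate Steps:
A(t) = ⅓ (A(t) = 1/3 = ⅓)
n(a) = 7/3 + 3*a (n(a) = (a + a) + ((⅓ + a) + (2 - 1*0)) = 2*a + ((⅓ + a) + (2 + 0)) = 2*a + ((⅓ + a) + 2) = 2*a + (7/3 + a) = 7/3 + 3*a)
(-19 + n(-6))² = (-19 + (7/3 + 3*(-6)))² = (-19 + (7/3 - 18))² = (-19 - 47/3)² = (-104/3)² = 10816/9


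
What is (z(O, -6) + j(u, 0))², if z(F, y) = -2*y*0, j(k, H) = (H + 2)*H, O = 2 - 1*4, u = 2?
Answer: 0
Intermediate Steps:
O = -2 (O = 2 - 4 = -2)
j(k, H) = H*(2 + H) (j(k, H) = (2 + H)*H = H*(2 + H))
z(F, y) = 0
(z(O, -6) + j(u, 0))² = (0 + 0*(2 + 0))² = (0 + 0*2)² = (0 + 0)² = 0² = 0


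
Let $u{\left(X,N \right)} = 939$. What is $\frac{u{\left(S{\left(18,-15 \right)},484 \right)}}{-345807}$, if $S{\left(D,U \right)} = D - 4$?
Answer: $- \frac{313}{115269} \approx -0.0027154$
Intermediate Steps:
$S{\left(D,U \right)} = -4 + D$ ($S{\left(D,U \right)} = D - 4 = -4 + D$)
$\frac{u{\left(S{\left(18,-15 \right)},484 \right)}}{-345807} = \frac{939}{-345807} = 939 \left(- \frac{1}{345807}\right) = - \frac{313}{115269}$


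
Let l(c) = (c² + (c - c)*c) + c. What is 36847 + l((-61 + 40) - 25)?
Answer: 38917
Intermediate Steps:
l(c) = c + c² (l(c) = (c² + 0*c) + c = (c² + 0) + c = c² + c = c + c²)
36847 + l((-61 + 40) - 25) = 36847 + ((-61 + 40) - 25)*(1 + ((-61 + 40) - 25)) = 36847 + (-21 - 25)*(1 + (-21 - 25)) = 36847 - 46*(1 - 46) = 36847 - 46*(-45) = 36847 + 2070 = 38917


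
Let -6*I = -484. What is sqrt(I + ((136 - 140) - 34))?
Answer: 8*sqrt(6)/3 ≈ 6.5320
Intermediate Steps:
I = 242/3 (I = -1/6*(-484) = 242/3 ≈ 80.667)
sqrt(I + ((136 - 140) - 34)) = sqrt(242/3 + ((136 - 140) - 34)) = sqrt(242/3 + (-4 - 34)) = sqrt(242/3 - 38) = sqrt(128/3) = 8*sqrt(6)/3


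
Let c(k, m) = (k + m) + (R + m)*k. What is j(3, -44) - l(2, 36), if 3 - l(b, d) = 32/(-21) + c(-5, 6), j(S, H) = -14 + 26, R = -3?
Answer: -137/21 ≈ -6.5238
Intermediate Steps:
c(k, m) = k + m + k*(-3 + m) (c(k, m) = (k + m) + (-3 + m)*k = (k + m) + k*(-3 + m) = k + m + k*(-3 + m))
j(S, H) = 12
l(b, d) = 389/21 (l(b, d) = 3 - (32/(-21) + (6 - 2*(-5) - 5*6)) = 3 - (32*(-1/21) + (6 + 10 - 30)) = 3 - (-32/21 - 14) = 3 - 1*(-326/21) = 3 + 326/21 = 389/21)
j(3, -44) - l(2, 36) = 12 - 1*389/21 = 12 - 389/21 = -137/21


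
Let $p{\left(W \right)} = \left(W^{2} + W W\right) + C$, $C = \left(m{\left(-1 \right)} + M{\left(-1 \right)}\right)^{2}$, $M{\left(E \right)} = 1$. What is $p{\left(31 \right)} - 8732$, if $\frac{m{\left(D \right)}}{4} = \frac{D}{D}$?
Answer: $-6785$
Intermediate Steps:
$m{\left(D \right)} = 4$ ($m{\left(D \right)} = 4 \frac{D}{D} = 4 \cdot 1 = 4$)
$C = 25$ ($C = \left(4 + 1\right)^{2} = 5^{2} = 25$)
$p{\left(W \right)} = 25 + 2 W^{2}$ ($p{\left(W \right)} = \left(W^{2} + W W\right) + 25 = \left(W^{2} + W^{2}\right) + 25 = 2 W^{2} + 25 = 25 + 2 W^{2}$)
$p{\left(31 \right)} - 8732 = \left(25 + 2 \cdot 31^{2}\right) - 8732 = \left(25 + 2 \cdot 961\right) - 8732 = \left(25 + 1922\right) - 8732 = 1947 - 8732 = -6785$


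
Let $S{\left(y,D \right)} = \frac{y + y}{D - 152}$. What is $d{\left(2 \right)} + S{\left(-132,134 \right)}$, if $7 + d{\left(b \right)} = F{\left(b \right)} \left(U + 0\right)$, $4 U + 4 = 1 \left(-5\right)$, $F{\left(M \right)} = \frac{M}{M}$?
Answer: $\frac{65}{12} \approx 5.4167$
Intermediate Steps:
$F{\left(M \right)} = 1$
$U = - \frac{9}{4}$ ($U = -1 + \frac{1 \left(-5\right)}{4} = -1 + \frac{1}{4} \left(-5\right) = -1 - \frac{5}{4} = - \frac{9}{4} \approx -2.25$)
$S{\left(y,D \right)} = \frac{2 y}{-152 + D}$
$d{\left(b \right)} = - \frac{37}{4}$ ($d{\left(b \right)} = -7 + 1 \left(- \frac{9}{4} + 0\right) = -7 + 1 \left(- \frac{9}{4}\right) = -7 - \frac{9}{4} = - \frac{37}{4}$)
$d{\left(2 \right)} + S{\left(-132,134 \right)} = - \frac{37}{4} + 2 \left(-132\right) \frac{1}{-152 + 134} = - \frac{37}{4} + 2 \left(-132\right) \frac{1}{-18} = - \frac{37}{4} + 2 \left(-132\right) \left(- \frac{1}{18}\right) = - \frac{37}{4} + \frac{44}{3} = \frac{65}{12}$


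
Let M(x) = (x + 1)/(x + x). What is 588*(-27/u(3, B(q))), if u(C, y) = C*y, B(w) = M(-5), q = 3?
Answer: -13230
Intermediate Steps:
M(x) = (1 + x)/(2*x) (M(x) = (1 + x)/((2*x)) = (1 + x)*(1/(2*x)) = (1 + x)/(2*x))
B(w) = ⅖ (B(w) = (½)*(1 - 5)/(-5) = (½)*(-⅕)*(-4) = ⅖)
588*(-27/u(3, B(q))) = 588*(-27/(3*(⅖))) = 588*(-27/6/5) = 588*(-27*⅚) = 588*(-45/2) = -13230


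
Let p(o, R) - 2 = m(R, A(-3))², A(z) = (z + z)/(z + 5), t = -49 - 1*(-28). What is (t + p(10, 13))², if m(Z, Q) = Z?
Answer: 22500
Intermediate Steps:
t = -21 (t = -49 + 28 = -21)
A(z) = 2*z/(5 + z) (A(z) = (2*z)/(5 + z) = 2*z/(5 + z))
p(o, R) = 2 + R²
(t + p(10, 13))² = (-21 + (2 + 13²))² = (-21 + (2 + 169))² = (-21 + 171)² = 150² = 22500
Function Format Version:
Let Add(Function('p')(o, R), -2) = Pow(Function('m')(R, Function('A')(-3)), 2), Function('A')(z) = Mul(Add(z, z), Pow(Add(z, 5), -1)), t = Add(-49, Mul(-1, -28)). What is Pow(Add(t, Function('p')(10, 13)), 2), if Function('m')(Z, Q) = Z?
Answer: 22500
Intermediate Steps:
t = -21 (t = Add(-49, 28) = -21)
Function('A')(z) = Mul(2, z, Pow(Add(5, z), -1)) (Function('A')(z) = Mul(Mul(2, z), Pow(Add(5, z), -1)) = Mul(2, z, Pow(Add(5, z), -1)))
Function('p')(o, R) = Add(2, Pow(R, 2))
Pow(Add(t, Function('p')(10, 13)), 2) = Pow(Add(-21, Add(2, Pow(13, 2))), 2) = Pow(Add(-21, Add(2, 169)), 2) = Pow(Add(-21, 171), 2) = Pow(150, 2) = 22500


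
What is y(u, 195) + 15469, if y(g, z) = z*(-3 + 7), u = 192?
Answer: 16249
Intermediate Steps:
y(g, z) = 4*z (y(g, z) = z*4 = 4*z)
y(u, 195) + 15469 = 4*195 + 15469 = 780 + 15469 = 16249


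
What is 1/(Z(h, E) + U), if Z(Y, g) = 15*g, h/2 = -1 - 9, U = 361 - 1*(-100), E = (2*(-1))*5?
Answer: 1/311 ≈ 0.0032154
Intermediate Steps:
E = -10 (E = -2*5 = -10)
U = 461 (U = 361 + 100 = 461)
h = -20 (h = 2*(-1 - 9) = 2*(-10) = -20)
1/(Z(h, E) + U) = 1/(15*(-10) + 461) = 1/(-150 + 461) = 1/311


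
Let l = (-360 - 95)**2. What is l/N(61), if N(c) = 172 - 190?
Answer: -207025/18 ≈ -11501.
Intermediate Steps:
N(c) = -18
l = 207025 (l = (-455)**2 = 207025)
l/N(61) = 207025/(-18) = 207025*(-1/18) = -207025/18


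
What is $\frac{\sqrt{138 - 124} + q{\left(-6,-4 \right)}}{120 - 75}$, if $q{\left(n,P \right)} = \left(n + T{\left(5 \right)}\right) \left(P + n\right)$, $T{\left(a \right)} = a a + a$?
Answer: $- \frac{16}{3} + \frac{\sqrt{14}}{45} \approx -5.2502$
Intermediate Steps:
$T{\left(a \right)} = a + a^{2}$ ($T{\left(a \right)} = a^{2} + a = a + a^{2}$)
$q{\left(n,P \right)} = \left(30 + n\right) \left(P + n\right)$ ($q{\left(n,P \right)} = \left(n + 5 \left(1 + 5\right)\right) \left(P + n\right) = \left(n + 5 \cdot 6\right) \left(P + n\right) = \left(n + 30\right) \left(P + n\right) = \left(30 + n\right) \left(P + n\right)$)
$\frac{\sqrt{138 - 124} + q{\left(-6,-4 \right)}}{120 - 75} = \frac{\sqrt{138 - 124} + \left(\left(-6\right)^{2} + 30 \left(-4\right) + 30 \left(-6\right) - -24\right)}{120 - 75} = \frac{\sqrt{14} + \left(36 - 120 - 180 + 24\right)}{45} = \left(\sqrt{14} - 240\right) \frac{1}{45} = \left(-240 + \sqrt{14}\right) \frac{1}{45} = - \frac{16}{3} + \frac{\sqrt{14}}{45}$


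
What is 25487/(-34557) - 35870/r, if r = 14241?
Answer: -178057773/54680693 ≈ -3.2563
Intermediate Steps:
25487/(-34557) - 35870/r = 25487/(-34557) - 35870/14241 = 25487*(-1/34557) - 35870*1/14241 = -25487/34557 - 35870/14241 = -178057773/54680693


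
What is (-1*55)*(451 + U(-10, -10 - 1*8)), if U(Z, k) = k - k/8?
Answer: -95755/4 ≈ -23939.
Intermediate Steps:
U(Z, k) = 7*k/8 (U(Z, k) = k - k/8 = 7*k/8)
(-1*55)*(451 + U(-10, -10 - 1*8)) = (-1*55)*(451 + 7*(-10 - 1*8)/8) = -55*(451 + 7*(-10 - 8)/8) = -55*(451 + (7/8)*(-18)) = -55*(451 - 63/4) = -55*1741/4 = -95755/4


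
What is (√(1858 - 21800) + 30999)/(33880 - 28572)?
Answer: 30999/5308 + 13*I*√118/5308 ≈ 5.84 + 0.026604*I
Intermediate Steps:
(√(1858 - 21800) + 30999)/(33880 - 28572) = (√(-19942) + 30999)/5308 = (13*I*√118 + 30999)*(1/5308) = (30999 + 13*I*√118)*(1/5308) = 30999/5308 + 13*I*√118/5308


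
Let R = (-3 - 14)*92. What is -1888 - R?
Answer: -324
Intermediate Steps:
R = -1564 (R = -17*92 = -1564)
-1888 - R = -1888 - 1*(-1564) = -1888 + 1564 = -324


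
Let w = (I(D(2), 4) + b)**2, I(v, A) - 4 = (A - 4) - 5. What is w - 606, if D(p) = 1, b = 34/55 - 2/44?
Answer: -7330391/12100 ≈ -605.82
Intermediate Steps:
b = 63/110 (b = 34*(1/55) - 2*1/44 = 34/55 - 1/22 = 63/110 ≈ 0.57273)
I(v, A) = -5 + A (I(v, A) = 4 + ((A - 4) - 5) = 4 + ((-4 + A) - 5) = 4 + (-9 + A) = -5 + A)
w = 2209/12100 (w = ((-5 + 4) + 63/110)**2 = (-1 + 63/110)**2 = (-47/110)**2 = 2209/12100 ≈ 0.18256)
w - 606 = 2209/12100 - 606 = -7330391/12100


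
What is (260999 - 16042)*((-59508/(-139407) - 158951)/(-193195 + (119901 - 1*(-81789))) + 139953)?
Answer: 13531336980625177124/394754155 ≈ 3.4278e+10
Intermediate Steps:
(260999 - 16042)*((-59508/(-139407) - 158951)/(-193195 + (119901 - 1*(-81789))) + 139953) = 244957*((-59508*(-1/139407) - 158951)/(-193195 + (119901 + 81789)) + 139953) = 244957*((19836/46469 - 158951)/(-193195 + 201690) + 139953) = 244957*(-7386274183/46469/8495 + 139953) = 244957*(-7386274183/46469*1/8495 + 139953) = 244957*(-7386274183/394754155 + 139953) = 244957*(55239641980532/394754155) = 13531336980625177124/394754155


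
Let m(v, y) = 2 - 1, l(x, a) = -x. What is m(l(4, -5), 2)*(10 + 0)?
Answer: 10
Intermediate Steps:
m(v, y) = 1
m(l(4, -5), 2)*(10 + 0) = 1*(10 + 0) = 1*10 = 10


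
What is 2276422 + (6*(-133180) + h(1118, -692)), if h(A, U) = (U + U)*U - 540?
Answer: 2434530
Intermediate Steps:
h(A, U) = -540 + 2*U**2 (h(A, U) = (2*U)*U - 540 = 2*U**2 - 540 = -540 + 2*U**2)
2276422 + (6*(-133180) + h(1118, -692)) = 2276422 + (6*(-133180) + (-540 + 2*(-692)**2)) = 2276422 + (-799080 + (-540 + 2*478864)) = 2276422 + (-799080 + (-540 + 957728)) = 2276422 + (-799080 + 957188) = 2276422 + 158108 = 2434530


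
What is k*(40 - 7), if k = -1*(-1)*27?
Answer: 891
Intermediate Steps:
k = 27 (k = 1*27 = 27)
k*(40 - 7) = 27*(40 - 7) = 27*33 = 891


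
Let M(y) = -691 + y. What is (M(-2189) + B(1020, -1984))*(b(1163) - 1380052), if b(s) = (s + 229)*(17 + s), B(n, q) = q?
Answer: -1276838912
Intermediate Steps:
b(s) = (17 + s)*(229 + s) (b(s) = (229 + s)*(17 + s) = (17 + s)*(229 + s))
(M(-2189) + B(1020, -1984))*(b(1163) - 1380052) = ((-691 - 2189) - 1984)*((3893 + 1163² + 246*1163) - 1380052) = (-2880 - 1984)*((3893 + 1352569 + 286098) - 1380052) = -4864*(1642560 - 1380052) = -4864*262508 = -1276838912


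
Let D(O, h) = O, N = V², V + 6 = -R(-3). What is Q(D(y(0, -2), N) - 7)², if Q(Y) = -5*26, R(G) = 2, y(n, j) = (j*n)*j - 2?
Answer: 16900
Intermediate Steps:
y(n, j) = -2 + n*j² (y(n, j) = n*j² - 2 = -2 + n*j²)
V = -8 (V = -6 - 1*2 = -6 - 2 = -8)
N = 64 (N = (-8)² = 64)
Q(Y) = -130
Q(D(y(0, -2), N) - 7)² = (-130)² = 16900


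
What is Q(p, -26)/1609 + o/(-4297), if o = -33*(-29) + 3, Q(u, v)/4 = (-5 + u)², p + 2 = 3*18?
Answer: 36423652/6913873 ≈ 5.2682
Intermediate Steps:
p = 52 (p = -2 + 3*18 = -2 + 54 = 52)
Q(u, v) = 4*(-5 + u)²
o = 960 (o = 957 + 3 = 960)
Q(p, -26)/1609 + o/(-4297) = (4*(-5 + 52)²)/1609 + 960/(-4297) = (4*47²)*(1/1609) + 960*(-1/4297) = (4*2209)*(1/1609) - 960/4297 = 8836*(1/1609) - 960/4297 = 8836/1609 - 960/4297 = 36423652/6913873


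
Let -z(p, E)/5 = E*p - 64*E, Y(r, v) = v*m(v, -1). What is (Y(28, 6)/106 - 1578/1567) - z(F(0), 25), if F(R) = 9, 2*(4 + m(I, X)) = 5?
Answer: -1142132621/166102 ≈ -6876.1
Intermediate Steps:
m(I, X) = -3/2 (m(I, X) = -4 + (1/2)*5 = -4 + 5/2 = -3/2)
Y(r, v) = -3*v/2 (Y(r, v) = v*(-3/2) = -3*v/2)
z(p, E) = 320*E - 5*E*p (z(p, E) = -5*(E*p - 64*E) = -5*(-64*E + E*p) = 320*E - 5*E*p)
(Y(28, 6)/106 - 1578/1567) - z(F(0), 25) = (-3/2*6/106 - 1578/1567) - 5*25*(64 - 1*9) = (-9*1/106 - 1578*1/1567) - 5*25*(64 - 9) = (-9/106 - 1578/1567) - 5*25*55 = -181371/166102 - 1*6875 = -181371/166102 - 6875 = -1142132621/166102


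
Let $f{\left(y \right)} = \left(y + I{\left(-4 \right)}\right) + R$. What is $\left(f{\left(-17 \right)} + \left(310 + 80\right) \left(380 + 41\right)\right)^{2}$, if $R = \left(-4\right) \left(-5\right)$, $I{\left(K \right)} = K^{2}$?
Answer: $26964595681$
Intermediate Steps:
$R = 20$
$f{\left(y \right)} = 36 + y$ ($f{\left(y \right)} = \left(y + \left(-4\right)^{2}\right) + 20 = \left(y + 16\right) + 20 = \left(16 + y\right) + 20 = 36 + y$)
$\left(f{\left(-17 \right)} + \left(310 + 80\right) \left(380 + 41\right)\right)^{2} = \left(\left(36 - 17\right) + \left(310 + 80\right) \left(380 + 41\right)\right)^{2} = \left(19 + 390 \cdot 421\right)^{2} = \left(19 + 164190\right)^{2} = 164209^{2} = 26964595681$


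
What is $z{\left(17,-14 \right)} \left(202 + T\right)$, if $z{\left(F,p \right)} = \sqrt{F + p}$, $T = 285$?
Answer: $487 \sqrt{3} \approx 843.51$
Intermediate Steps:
$z{\left(17,-14 \right)} \left(202 + T\right) = \sqrt{17 - 14} \left(202 + 285\right) = \sqrt{3} \cdot 487 = 487 \sqrt{3}$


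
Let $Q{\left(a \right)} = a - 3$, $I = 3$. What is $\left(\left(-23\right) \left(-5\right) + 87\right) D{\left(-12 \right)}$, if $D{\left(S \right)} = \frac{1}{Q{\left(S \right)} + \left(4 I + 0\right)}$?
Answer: $- \frac{202}{3} \approx -67.333$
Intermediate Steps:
$Q{\left(a \right)} = -3 + a$
$D{\left(S \right)} = \frac{1}{9 + S}$ ($D{\left(S \right)} = \frac{1}{\left(-3 + S\right) + \left(4 \cdot 3 + 0\right)} = \frac{1}{\left(-3 + S\right) + \left(12 + 0\right)} = \frac{1}{\left(-3 + S\right) + 12} = \frac{1}{9 + S}$)
$\left(\left(-23\right) \left(-5\right) + 87\right) D{\left(-12 \right)} = \frac{\left(-23\right) \left(-5\right) + 87}{9 - 12} = \frac{115 + 87}{-3} = 202 \left(- \frac{1}{3}\right) = - \frac{202}{3}$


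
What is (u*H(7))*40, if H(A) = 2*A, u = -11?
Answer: -6160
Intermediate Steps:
(u*H(7))*40 = -22*7*40 = -11*14*40 = -154*40 = -6160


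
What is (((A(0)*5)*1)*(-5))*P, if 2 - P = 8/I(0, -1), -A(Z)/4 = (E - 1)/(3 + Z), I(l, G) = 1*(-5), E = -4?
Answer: -600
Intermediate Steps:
I(l, G) = -5
A(Z) = 20/(3 + Z) (A(Z) = -4*(-4 - 1)/(3 + Z) = -(-20)/(3 + Z) = 20/(3 + Z))
P = 18/5 (P = 2 - 8/(-5) = 2 - 8*(-1)/5 = 2 - 1*(-8/5) = 2 + 8/5 = 18/5 ≈ 3.6000)
(((A(0)*5)*1)*(-5))*P = ((((20/(3 + 0))*5)*1)*(-5))*(18/5) = ((((20/3)*5)*1)*(-5))*(18/5) = (((100/3)*1)*(-5))*(18/5) = ((100/3)*(-5))*(18/5) = -500/3*18/5 = -600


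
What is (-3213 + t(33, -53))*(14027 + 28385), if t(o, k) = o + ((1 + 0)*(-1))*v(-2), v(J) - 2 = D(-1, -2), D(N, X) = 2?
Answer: -135039808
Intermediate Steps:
v(J) = 4 (v(J) = 2 + 2 = 4)
t(o, k) = -4 + o (t(o, k) = o + ((1 + 0)*(-1))*4 = o + (1*(-1))*4 = o - 1*4 = o - 4 = -4 + o)
(-3213 + t(33, -53))*(14027 + 28385) = (-3213 + (-4 + 33))*(14027 + 28385) = (-3213 + 29)*42412 = -3184*42412 = -135039808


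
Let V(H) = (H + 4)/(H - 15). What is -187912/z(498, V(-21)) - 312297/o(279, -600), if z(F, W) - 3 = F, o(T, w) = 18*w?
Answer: -208109867/601200 ≈ -346.16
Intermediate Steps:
V(H) = (4 + H)/(-15 + H)
z(F, W) = 3 + F
-187912/z(498, V(-21)) - 312297/o(279, -600) = -187912/(3 + 498) - 312297/(18*(-600)) = -187912/501 - 312297/(-10800) = -187912*1/501 - 312297*(-1/10800) = -187912/501 + 104099/3600 = -208109867/601200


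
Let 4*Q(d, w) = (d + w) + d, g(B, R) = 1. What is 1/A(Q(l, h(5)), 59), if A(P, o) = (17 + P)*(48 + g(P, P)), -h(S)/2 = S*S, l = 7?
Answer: 1/392 ≈ 0.0025510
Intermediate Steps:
h(S) = -2*S**2 (h(S) = -2*S*S = -2*S**2)
Q(d, w) = d/2 + w/4 (Q(d, w) = ((d + w) + d)/4 = (w + 2*d)/4 = d/2 + w/4)
A(P, o) = 833 + 49*P (A(P, o) = (17 + P)*(48 + 1) = (17 + P)*49 = 833 + 49*P)
1/A(Q(l, h(5)), 59) = 1/(833 + 49*((1/2)*7 + (-2*5**2)/4)) = 1/(833 + 49*(7/2 + (-2*25)/4)) = 1/(833 + 49*(7/2 + (1/4)*(-50))) = 1/(833 + 49*(7/2 - 25/2)) = 1/(833 + 49*(-9)) = 1/(833 - 441) = 1/392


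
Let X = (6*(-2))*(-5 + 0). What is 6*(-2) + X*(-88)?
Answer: -5292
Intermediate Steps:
X = 60 (X = -12*(-5) = 60)
6*(-2) + X*(-88) = 6*(-2) + 60*(-88) = -12 - 5280 = -5292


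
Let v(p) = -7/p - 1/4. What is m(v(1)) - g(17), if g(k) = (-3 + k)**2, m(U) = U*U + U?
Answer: -2411/16 ≈ -150.69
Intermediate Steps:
v(p) = -1/4 - 7/p (v(p) = -7/p - 1*1/4 = -7/p - 1/4 = -1/4 - 7/p)
m(U) = U + U**2 (m(U) = U**2 + U = U + U**2)
m(v(1)) - g(17) = ((1/4)*(-28 - 1*1)/1)*(1 + (1/4)*(-28 - 1*1)/1) - (-3 + 17)**2 = ((1/4)*1*(-28 - 1))*(1 + (1/4)*1*(-28 - 1)) - 1*14**2 = ((1/4)*1*(-29))*(1 + (1/4)*1*(-29)) - 1*196 = -29*(1 - 29/4)/4 - 196 = -29/4*(-25/4) - 196 = 725/16 - 196 = -2411/16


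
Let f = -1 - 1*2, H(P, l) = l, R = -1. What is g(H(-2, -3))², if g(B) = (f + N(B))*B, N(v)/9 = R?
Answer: 1296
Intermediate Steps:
N(v) = -9 (N(v) = 9*(-1) = -9)
f = -3 (f = -1 - 2 = -3)
g(B) = -12*B (g(B) = (-3 - 9)*B = -12*B)
g(H(-2, -3))² = (-12*(-3))² = 36² = 1296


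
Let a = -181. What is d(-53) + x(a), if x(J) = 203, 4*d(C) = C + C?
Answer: 353/2 ≈ 176.50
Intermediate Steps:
d(C) = C/2 (d(C) = (C + C)/4 = (2*C)/4 = C/2)
d(-53) + x(a) = (1/2)*(-53) + 203 = -53/2 + 203 = 353/2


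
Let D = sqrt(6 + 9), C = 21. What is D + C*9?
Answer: 189 + sqrt(15) ≈ 192.87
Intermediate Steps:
D = sqrt(15) ≈ 3.8730
D + C*9 = sqrt(15) + 21*9 = sqrt(15) + 189 = 189 + sqrt(15)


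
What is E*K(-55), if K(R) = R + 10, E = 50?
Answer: -2250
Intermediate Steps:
K(R) = 10 + R
E*K(-55) = 50*(10 - 55) = 50*(-45) = -2250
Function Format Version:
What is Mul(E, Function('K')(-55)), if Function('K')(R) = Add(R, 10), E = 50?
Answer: -2250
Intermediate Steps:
Function('K')(R) = Add(10, R)
Mul(E, Function('K')(-55)) = Mul(50, Add(10, -55)) = Mul(50, -45) = -2250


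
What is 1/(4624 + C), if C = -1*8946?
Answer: -1/4322 ≈ -0.00023137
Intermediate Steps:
C = -8946
1/(4624 + C) = 1/(4624 - 8946) = 1/(-4322) = -1/4322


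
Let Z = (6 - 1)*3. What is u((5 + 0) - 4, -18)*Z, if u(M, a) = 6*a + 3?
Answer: -1575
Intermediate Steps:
Z = 15 (Z = 5*3 = 15)
u(M, a) = 3 + 6*a
u((5 + 0) - 4, -18)*Z = (3 + 6*(-18))*15 = (3 - 108)*15 = -105*15 = -1575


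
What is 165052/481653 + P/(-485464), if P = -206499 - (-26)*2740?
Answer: 145274707255/233825191992 ≈ 0.62130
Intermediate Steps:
P = -135259 (P = -206499 - 1*(-71240) = -206499 + 71240 = -135259)
165052/481653 + P/(-485464) = 165052/481653 - 135259/(-485464) = 165052*(1/481653) - 135259*(-1/485464) = 165052/481653 + 135259/485464 = 145274707255/233825191992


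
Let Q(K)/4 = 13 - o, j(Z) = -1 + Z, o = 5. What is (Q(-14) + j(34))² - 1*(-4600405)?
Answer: 4604630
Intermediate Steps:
Q(K) = 32 (Q(K) = 4*(13 - 1*5) = 4*(13 - 5) = 4*8 = 32)
(Q(-14) + j(34))² - 1*(-4600405) = (32 + (-1 + 34))² - 1*(-4600405) = (32 + 33)² + 4600405 = 65² + 4600405 = 4225 + 4600405 = 4604630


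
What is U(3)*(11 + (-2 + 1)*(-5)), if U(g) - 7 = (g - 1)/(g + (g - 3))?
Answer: 368/3 ≈ 122.67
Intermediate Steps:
U(g) = 7 + (-1 + g)/(-3 + 2*g) (U(g) = 7 + (g - 1)/(g + (g - 3)) = 7 + (-1 + g)/(g + (-3 + g)) = 7 + (-1 + g)/(-3 + 2*g))
U(3)*(11 + (-2 + 1)*(-5)) = ((-22 + 15*3)/(-3 + 2*3))*(11 + (-2 + 1)*(-5)) = ((-22 + 45)/(-3 + 6))*(11 - 1*(-5)) = (23/3)*(11 + 5) = ((⅓)*23)*16 = (23/3)*16 = 368/3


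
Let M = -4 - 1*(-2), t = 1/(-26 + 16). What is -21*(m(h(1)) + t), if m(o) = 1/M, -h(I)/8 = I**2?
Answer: 63/5 ≈ 12.600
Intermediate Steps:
h(I) = -8*I**2
t = -1/10 (t = 1/(-10) = -1/10 ≈ -0.10000)
M = -2 (M = -4 + 2 = -2)
m(o) = -1/2 (m(o) = 1/(-2) = -1/2)
-21*(m(h(1)) + t) = -21*(-1/2 - 1/10) = -21*(-3/5) = 63/5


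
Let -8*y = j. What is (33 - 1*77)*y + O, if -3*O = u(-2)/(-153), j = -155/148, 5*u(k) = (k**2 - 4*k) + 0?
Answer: -1303141/226440 ≈ -5.7549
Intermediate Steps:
u(k) = -4*k/5 + k**2/5 (u(k) = ((k**2 - 4*k) + 0)/5 = (k**2 - 4*k)/5 = -4*k/5 + k**2/5)
j = -155/148 (j = -155*1/148 = -155/148 ≈ -1.0473)
y = 155/1184 (y = -1/8*(-155/148) = 155/1184 ≈ 0.13091)
O = 4/765 (O = -(1/5)*(-2)*(-4 - 2)/(3*(-153)) = -(1/5)*(-2)*(-6)*(-1)/(3*153) = -4*(-1)/(5*153) = -1/3*(-4/255) = 4/765 ≈ 0.0052288)
(33 - 1*77)*y + O = (33 - 1*77)*(155/1184) + 4/765 = (33 - 77)*(155/1184) + 4/765 = -44*155/1184 + 4/765 = -1705/296 + 4/765 = -1303141/226440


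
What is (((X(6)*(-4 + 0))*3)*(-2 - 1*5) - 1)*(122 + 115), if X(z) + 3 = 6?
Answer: 59487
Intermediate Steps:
X(z) = 3 (X(z) = -3 + 6 = 3)
(((X(6)*(-4 + 0))*3)*(-2 - 1*5) - 1)*(122 + 115) = (((3*(-4 + 0))*3)*(-2 - 1*5) - 1)*(122 + 115) = (((3*(-4))*3)*(-2 - 5) - 1)*237 = (-12*3*(-7) - 1)*237 = (-36*(-7) - 1)*237 = (252 - 1)*237 = 251*237 = 59487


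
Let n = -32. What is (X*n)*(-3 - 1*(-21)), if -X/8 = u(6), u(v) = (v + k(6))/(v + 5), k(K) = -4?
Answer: 9216/11 ≈ 837.82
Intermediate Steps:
u(v) = (-4 + v)/(5 + v) (u(v) = (v - 4)/(v + 5) = (-4 + v)/(5 + v))
X = -16/11 (X = -8*(-4 + 6)/(5 + 6) = -8*2/11 = -16/11 ≈ -1.4545)
(X*n)*(-3 - 1*(-21)) = (-16/11*(-32))*(-3 - 1*(-21)) = 512*(-3 + 21)/11 = (512/11)*18 = 9216/11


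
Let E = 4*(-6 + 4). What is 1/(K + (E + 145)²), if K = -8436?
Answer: 1/10333 ≈ 9.6777e-5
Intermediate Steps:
E = -8 (E = 4*(-2) = -8)
1/(K + (E + 145)²) = 1/(-8436 + (-8 + 145)²) = 1/(-8436 + 137²) = 1/(-8436 + 18769) = 1/10333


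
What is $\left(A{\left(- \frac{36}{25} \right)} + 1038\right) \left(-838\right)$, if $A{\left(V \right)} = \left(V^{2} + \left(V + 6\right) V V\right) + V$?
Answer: $- \frac{13723418172}{15625} \approx -8.783 \cdot 10^{5}$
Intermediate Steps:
$A{\left(V \right)} = V + V^{2} + V^{2} \left(6 + V\right)$ ($A{\left(V \right)} = \left(V^{2} + \left(6 + V\right) V V\right) + V = \left(V^{2} + V \left(6 + V\right) V\right) + V = \left(V^{2} + V^{2} \left(6 + V\right)\right) + V = V + V^{2} + V^{2} \left(6 + V\right)$)
$\left(A{\left(- \frac{36}{25} \right)} + 1038\right) \left(-838\right) = \left(- \frac{36}{25} \left(1 + \left(- \frac{36}{25}\right)^{2} + 7 \left(- \frac{36}{25}\right)\right) + 1038\right) \left(-838\right) = \left(\left(-36\right) \frac{1}{25} \left(1 + \left(\left(-36\right) \frac{1}{25}\right)^{2} + 7 \left(\left(-36\right) \frac{1}{25}\right)\right) + 1038\right) \left(-838\right) = \left(- \frac{36 \left(1 + \left(- \frac{36}{25}\right)^{2} + 7 \left(- \frac{36}{25}\right)\right)}{25} + 1038\right) \left(-838\right) = \left(- \frac{36 \left(1 + \frac{1296}{625} - \frac{252}{25}\right)}{25} + 1038\right) \left(-838\right) = \left(\left(- \frac{36}{25}\right) \left(- \frac{4379}{625}\right) + 1038\right) \left(-838\right) = \left(\frac{157644}{15625} + 1038\right) \left(-838\right) = \frac{16376394}{15625} \left(-838\right) = - \frac{13723418172}{15625}$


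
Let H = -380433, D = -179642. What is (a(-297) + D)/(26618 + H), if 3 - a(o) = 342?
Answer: 179981/353815 ≈ 0.50869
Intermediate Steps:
a(o) = -339 (a(o) = 3 - 1*342 = 3 - 342 = -339)
(a(-297) + D)/(26618 + H) = (-339 - 179642)/(26618 - 380433) = -179981/(-353815) = -179981*(-1/353815) = 179981/353815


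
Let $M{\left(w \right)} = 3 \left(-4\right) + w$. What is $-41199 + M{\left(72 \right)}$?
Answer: $-41139$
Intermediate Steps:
$M{\left(w \right)} = -12 + w$
$-41199 + M{\left(72 \right)} = -41199 + \left(-12 + 72\right) = -41199 + 60 = -41139$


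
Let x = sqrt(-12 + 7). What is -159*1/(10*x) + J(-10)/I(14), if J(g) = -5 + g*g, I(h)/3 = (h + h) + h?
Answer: 95/126 + 159*I*sqrt(5)/50 ≈ 0.75397 + 7.1107*I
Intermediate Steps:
I(h) = 9*h (I(h) = 3*((h + h) + h) = 3*(2*h + h) = 3*(3*h) = 9*h)
J(g) = -5 + g**2
x = I*sqrt(5) (x = sqrt(-5) = I*sqrt(5) ≈ 2.2361*I)
-159*1/(10*x) + J(-10)/I(14) = -159*(-I*sqrt(5)/50) + (-5 + (-10)**2)/((9*14)) = -159*(-I*sqrt(5)/50) + (-5 + 100)/126 = -(-159)*I*sqrt(5)/50 + 95*(1/126) = 159*I*sqrt(5)/50 + 95/126 = 95/126 + 159*I*sqrt(5)/50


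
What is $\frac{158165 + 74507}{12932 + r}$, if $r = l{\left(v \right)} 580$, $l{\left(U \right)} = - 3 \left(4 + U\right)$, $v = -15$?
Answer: $\frac{29084}{4009} \approx 7.2547$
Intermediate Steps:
$l{\left(U \right)} = -12 - 3 U$
$r = 19140$ ($r = \left(-12 - -45\right) 580 = \left(-12 + 45\right) 580 = 33 \cdot 580 = 19140$)
$\frac{158165 + 74507}{12932 + r} = \frac{158165 + 74507}{12932 + 19140} = \frac{232672}{32072} = 232672 \cdot \frac{1}{32072} = \frac{29084}{4009}$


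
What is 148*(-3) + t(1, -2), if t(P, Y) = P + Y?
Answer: -445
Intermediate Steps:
148*(-3) + t(1, -2) = 148*(-3) + (1 - 2) = -444 - 1 = -445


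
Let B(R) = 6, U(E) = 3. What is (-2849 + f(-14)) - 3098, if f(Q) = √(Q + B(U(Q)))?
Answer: -5947 + 2*I*√2 ≈ -5947.0 + 2.8284*I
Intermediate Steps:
f(Q) = √(6 + Q) (f(Q) = √(Q + 6) = √(6 + Q))
(-2849 + f(-14)) - 3098 = (-2849 + √(6 - 14)) - 3098 = (-2849 + √(-8)) - 3098 = (-2849 + 2*I*√2) - 3098 = -5947 + 2*I*√2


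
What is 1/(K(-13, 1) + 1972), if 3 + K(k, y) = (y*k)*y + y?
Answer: 1/1957 ≈ 0.00051099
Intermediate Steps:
K(k, y) = -3 + y + k*y² (K(k, y) = -3 + ((y*k)*y + y) = -3 + ((k*y)*y + y) = -3 + (k*y² + y) = -3 + (y + k*y²) = -3 + y + k*y²)
1/(K(-13, 1) + 1972) = 1/((-3 + 1 - 13*1²) + 1972) = 1/((-3 + 1 - 13*1) + 1972) = 1/((-3 + 1 - 13) + 1972) = 1/(-15 + 1972) = 1/1957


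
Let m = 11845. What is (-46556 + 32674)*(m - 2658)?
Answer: -127533934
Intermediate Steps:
(-46556 + 32674)*(m - 2658) = (-46556 + 32674)*(11845 - 2658) = -13882*9187 = -127533934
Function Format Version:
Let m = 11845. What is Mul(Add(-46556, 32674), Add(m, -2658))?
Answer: -127533934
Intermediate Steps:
Mul(Add(-46556, 32674), Add(m, -2658)) = Mul(Add(-46556, 32674), Add(11845, -2658)) = Mul(-13882, 9187) = -127533934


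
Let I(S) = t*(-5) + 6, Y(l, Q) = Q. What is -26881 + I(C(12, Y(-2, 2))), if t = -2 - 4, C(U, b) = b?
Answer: -26845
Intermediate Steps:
t = -6
I(S) = 36 (I(S) = -6*(-5) + 6 = 30 + 6 = 36)
-26881 + I(C(12, Y(-2, 2))) = -26881 + 36 = -26845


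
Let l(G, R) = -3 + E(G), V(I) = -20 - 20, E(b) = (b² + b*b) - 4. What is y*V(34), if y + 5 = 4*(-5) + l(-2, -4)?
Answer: 960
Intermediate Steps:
E(b) = -4 + 2*b² (E(b) = (b² + b²) - 4 = 2*b² - 4 = -4 + 2*b²)
V(I) = -40
l(G, R) = -7 + 2*G² (l(G, R) = -3 + (-4 + 2*G²) = -7 + 2*G²)
y = -24 (y = -5 + (4*(-5) + (-7 + 2*(-2)²)) = -5 + (-20 + (-7 + 2*4)) = -5 + (-20 + (-7 + 8)) = -5 + (-20 + 1) = -5 - 19 = -24)
y*V(34) = -24*(-40) = 960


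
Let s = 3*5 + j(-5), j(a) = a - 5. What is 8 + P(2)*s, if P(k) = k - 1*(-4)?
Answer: 38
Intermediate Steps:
j(a) = -5 + a
s = 5 (s = 3*5 + (-5 - 5) = 15 - 10 = 5)
P(k) = 4 + k (P(k) = k + 4 = 4 + k)
8 + P(2)*s = 8 + (4 + 2)*5 = 8 + 6*5 = 8 + 30 = 38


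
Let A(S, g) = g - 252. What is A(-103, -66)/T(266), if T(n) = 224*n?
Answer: -159/29792 ≈ -0.0053370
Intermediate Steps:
A(S, g) = -252 + g
A(-103, -66)/T(266) = (-252 - 66)/((224*266)) = -318/59584 = -318*1/59584 = -159/29792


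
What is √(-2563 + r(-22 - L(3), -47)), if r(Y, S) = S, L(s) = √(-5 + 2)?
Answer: 3*I*√290 ≈ 51.088*I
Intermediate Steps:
L(s) = I*√3 (L(s) = √(-3) = I*√3)
√(-2563 + r(-22 - L(3), -47)) = √(-2563 - 47) = √(-2610) = 3*I*√290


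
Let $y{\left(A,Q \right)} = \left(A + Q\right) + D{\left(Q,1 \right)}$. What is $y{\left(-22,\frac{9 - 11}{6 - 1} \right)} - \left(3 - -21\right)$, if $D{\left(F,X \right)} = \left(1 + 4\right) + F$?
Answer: $- \frac{209}{5} \approx -41.8$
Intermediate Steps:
$D{\left(F,X \right)} = 5 + F$
$y{\left(A,Q \right)} = 5 + A + 2 Q$ ($y{\left(A,Q \right)} = \left(A + Q\right) + \left(5 + Q\right) = 5 + A + 2 Q$)
$y{\left(-22,\frac{9 - 11}{6 - 1} \right)} - \left(3 - -21\right) = \left(5 - 22 + 2 \frac{9 - 11}{6 - 1}\right) - \left(3 - -21\right) = \left(5 - 22 + 2 \left(- \frac{2}{5}\right)\right) - \left(3 + 21\right) = \left(5 - 22 + 2 \left(\left(-2\right) \frac{1}{5}\right)\right) - 24 = \left(5 - 22 + 2 \left(- \frac{2}{5}\right)\right) - 24 = \left(5 - 22 - \frac{4}{5}\right) - 24 = - \frac{89}{5} - 24 = - \frac{209}{5}$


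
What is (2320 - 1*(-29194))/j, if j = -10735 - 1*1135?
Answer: -15757/5935 ≈ -2.6549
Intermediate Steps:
j = -11870 (j = -10735 - 1135 = -11870)
(2320 - 1*(-29194))/j = (2320 - 1*(-29194))/(-11870) = (2320 + 29194)*(-1/11870) = 31514*(-1/11870) = -15757/5935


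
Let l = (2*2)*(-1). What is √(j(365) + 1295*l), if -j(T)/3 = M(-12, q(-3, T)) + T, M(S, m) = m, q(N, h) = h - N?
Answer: I*√7379 ≈ 85.901*I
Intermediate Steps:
l = -4 (l = 4*(-1) = -4)
j(T) = -9 - 6*T (j(T) = -3*((T - 1*(-3)) + T) = -3*((T + 3) + T) = -3*((3 + T) + T) = -3*(3 + 2*T) = -9 - 6*T)
√(j(365) + 1295*l) = √((-9 - 6*365) + 1295*(-4)) = √((-9 - 2190) - 5180) = √(-2199 - 5180) = √(-7379) = I*√7379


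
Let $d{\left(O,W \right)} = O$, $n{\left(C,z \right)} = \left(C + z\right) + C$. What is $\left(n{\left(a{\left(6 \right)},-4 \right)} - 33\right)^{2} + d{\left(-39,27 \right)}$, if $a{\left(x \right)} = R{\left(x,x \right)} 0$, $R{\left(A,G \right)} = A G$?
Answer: $1330$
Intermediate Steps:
$a{\left(x \right)} = 0$ ($a{\left(x \right)} = x x 0 = x^{2} \cdot 0 = 0$)
$n{\left(C,z \right)} = z + 2 C$
$\left(n{\left(a{\left(6 \right)},-4 \right)} - 33\right)^{2} + d{\left(-39,27 \right)} = \left(\left(-4 + 2 \cdot 0\right) - 33\right)^{2} - 39 = \left(\left(-4 + 0\right) - 33\right)^{2} - 39 = \left(-4 - 33\right)^{2} - 39 = \left(-37\right)^{2} - 39 = 1369 - 39 = 1330$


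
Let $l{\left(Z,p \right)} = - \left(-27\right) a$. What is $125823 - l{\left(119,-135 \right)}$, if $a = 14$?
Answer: $125445$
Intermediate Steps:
$l{\left(Z,p \right)} = 378$ ($l{\left(Z,p \right)} = - \left(-27\right) 14 = \left(-1\right) \left(-378\right) = 378$)
$125823 - l{\left(119,-135 \right)} = 125823 - 378 = 125445$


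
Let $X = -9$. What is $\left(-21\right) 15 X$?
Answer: $2835$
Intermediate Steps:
$\left(-21\right) 15 X = \left(-21\right) 15 \left(-9\right) = \left(-315\right) \left(-9\right) = 2835$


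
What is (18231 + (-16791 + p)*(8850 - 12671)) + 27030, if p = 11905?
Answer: 18714667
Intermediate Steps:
(18231 + (-16791 + p)*(8850 - 12671)) + 27030 = (18231 + (-16791 + 11905)*(8850 - 12671)) + 27030 = (18231 - 4886*(-3821)) + 27030 = (18231 + 18669406) + 27030 = 18687637 + 27030 = 18714667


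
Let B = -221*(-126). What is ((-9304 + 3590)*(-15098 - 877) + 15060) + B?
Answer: 91324056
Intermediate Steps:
B = 27846
((-9304 + 3590)*(-15098 - 877) + 15060) + B = ((-9304 + 3590)*(-15098 - 877) + 15060) + 27846 = (-5714*(-15975) + 15060) + 27846 = (91281150 + 15060) + 27846 = 91296210 + 27846 = 91324056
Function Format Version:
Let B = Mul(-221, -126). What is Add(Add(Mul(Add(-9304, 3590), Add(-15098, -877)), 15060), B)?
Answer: 91324056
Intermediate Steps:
B = 27846
Add(Add(Mul(Add(-9304, 3590), Add(-15098, -877)), 15060), B) = Add(Add(Mul(Add(-9304, 3590), Add(-15098, -877)), 15060), 27846) = Add(Add(Mul(-5714, -15975), 15060), 27846) = Add(Add(91281150, 15060), 27846) = Add(91296210, 27846) = 91324056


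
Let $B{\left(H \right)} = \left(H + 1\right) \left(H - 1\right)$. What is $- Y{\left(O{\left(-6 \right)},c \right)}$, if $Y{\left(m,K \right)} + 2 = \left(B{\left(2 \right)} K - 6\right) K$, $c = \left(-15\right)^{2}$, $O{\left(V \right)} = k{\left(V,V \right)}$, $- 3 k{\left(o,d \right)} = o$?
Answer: $-150523$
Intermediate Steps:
$k{\left(o,d \right)} = - \frac{o}{3}$
$B{\left(H \right)} = \left(1 + H\right) \left(-1 + H\right)$
$O{\left(V \right)} = - \frac{V}{3}$
$c = 225$
$Y{\left(m,K \right)} = -2 + K \left(-6 + 3 K\right)$ ($Y{\left(m,K \right)} = -2 + \left(\left(-1 + 2^{2}\right) K - 6\right) K = -2 + \left(\left(-1 + 4\right) K - 6\right) K = -2 + \left(3 K - 6\right) K = -2 + \left(-6 + 3 K\right) K = -2 + K \left(-6 + 3 K\right)$)
$- Y{\left(O{\left(-6 \right)},c \right)} = - (-2 - 1350 + 3 \cdot 225^{2}) = - (-2 - 1350 + 3 \cdot 50625) = - (-2 - 1350 + 151875) = \left(-1\right) 150523 = -150523$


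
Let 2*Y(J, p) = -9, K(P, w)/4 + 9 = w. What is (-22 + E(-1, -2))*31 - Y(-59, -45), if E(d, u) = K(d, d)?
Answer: -3835/2 ≈ -1917.5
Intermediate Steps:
K(P, w) = -36 + 4*w
Y(J, p) = -9/2 (Y(J, p) = (½)*(-9) = -9/2)
E(d, u) = -36 + 4*d
(-22 + E(-1, -2))*31 - Y(-59, -45) = (-22 + (-36 + 4*(-1)))*31 - 1*(-9/2) = (-22 + (-36 - 4))*31 + 9/2 = (-22 - 40)*31 + 9/2 = -62*31 + 9/2 = -1922 + 9/2 = -3835/2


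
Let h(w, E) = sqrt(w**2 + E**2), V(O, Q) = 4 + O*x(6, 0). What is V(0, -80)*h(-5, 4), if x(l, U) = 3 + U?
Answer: 4*sqrt(41) ≈ 25.612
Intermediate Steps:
V(O, Q) = 4 + 3*O (V(O, Q) = 4 + O*(3 + 0) = 4 + O*3 = 4 + 3*O)
h(w, E) = sqrt(E**2 + w**2)
V(0, -80)*h(-5, 4) = (4 + 3*0)*sqrt(4**2 + (-5)**2) = (4 + 0)*sqrt(16 + 25) = 4*sqrt(41)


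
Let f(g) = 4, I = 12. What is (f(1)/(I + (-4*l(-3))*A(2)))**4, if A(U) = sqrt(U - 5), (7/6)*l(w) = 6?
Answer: 2401/(81*(7 - 12*I*sqrt(3))**4) ≈ 3.4343e-5 - 0.00012343*I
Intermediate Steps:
l(w) = 36/7 (l(w) = (6/7)*6 = 36/7)
A(U) = sqrt(-5 + U)
(f(1)/(I + (-4*l(-3))*A(2)))**4 = (4/(12 + (-4*36/7)*sqrt(-5 + 2)))**4 = (4/(12 - 144*I*sqrt(3)/7))**4 = 256/(12 - 144*I*sqrt(3)/7)**4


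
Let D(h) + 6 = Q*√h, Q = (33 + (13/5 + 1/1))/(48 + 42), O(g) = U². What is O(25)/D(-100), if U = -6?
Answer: -48600/11821 - 32940*I/11821 ≈ -4.1113 - 2.7866*I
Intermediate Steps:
O(g) = 36 (O(g) = (-6)² = 36)
Q = 61/150 (Q = (33 + (13*(⅕) + 1*1))/90 = (33 + (13/5 + 1))*(1/90) = (33 + 18/5)*(1/90) = (183/5)*(1/90) = 61/150 ≈ 0.40667)
D(h) = -6 + 61*√h/150
O(25)/D(-100) = 36/(-6 + 61*√(-100)/150) = 36/(-6 + 61*(10*I)/150) = 36/(-6 + 61*I/15) = 36*(225*(-6 - 61*I/15)/11821) = 8100*(-6 - 61*I/15)/11821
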